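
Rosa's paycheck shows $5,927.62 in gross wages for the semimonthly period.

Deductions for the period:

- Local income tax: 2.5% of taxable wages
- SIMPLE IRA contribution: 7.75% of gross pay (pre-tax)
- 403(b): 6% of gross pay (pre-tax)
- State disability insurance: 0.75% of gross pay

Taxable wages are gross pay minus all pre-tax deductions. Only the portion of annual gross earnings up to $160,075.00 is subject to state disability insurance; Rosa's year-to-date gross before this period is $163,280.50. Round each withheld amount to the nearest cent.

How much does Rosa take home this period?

$4,984.76

SIMPLE IRA contribution: $5,927.62 × 0.0775 = $459.39
403(b): $5,927.62 × 0.06 = $355.66
Pre-tax total = $459.39 + $355.66 = $815.05
Taxable wages = $5,927.62 − $815.05 = $5,112.57
Local income tax: $5,112.57 × 0.025 = $127.81
State disability insurance: annual cap $160,075.00 already reached (YTD $163,280.50), so $0.00
Total deductions = $459.39 + $355.66 + $127.81 + $0.00 = $942.86
Net pay = $5,927.62 − $942.86 = $4,984.76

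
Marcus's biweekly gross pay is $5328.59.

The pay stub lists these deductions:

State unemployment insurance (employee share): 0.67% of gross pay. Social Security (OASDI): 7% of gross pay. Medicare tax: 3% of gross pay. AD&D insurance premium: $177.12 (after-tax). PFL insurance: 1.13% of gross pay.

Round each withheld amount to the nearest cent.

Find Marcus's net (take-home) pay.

State unemployment insurance (employee share): $5328.59 × 0.0067 = $35.70
Medicare tax: $5328.59 × 0.03 = $159.86
PFL insurance: $5328.59 × 0.0113 = $60.21
Social Security (OASDI): $5328.59 × 0.07 = $373.00
AD&D insurance premium: $177.12
Total deductions = $35.70 + $159.86 + $60.21 + $373.00 + $177.12 = $805.89
Net pay = $5328.59 − $805.89 = $4522.70

$4522.70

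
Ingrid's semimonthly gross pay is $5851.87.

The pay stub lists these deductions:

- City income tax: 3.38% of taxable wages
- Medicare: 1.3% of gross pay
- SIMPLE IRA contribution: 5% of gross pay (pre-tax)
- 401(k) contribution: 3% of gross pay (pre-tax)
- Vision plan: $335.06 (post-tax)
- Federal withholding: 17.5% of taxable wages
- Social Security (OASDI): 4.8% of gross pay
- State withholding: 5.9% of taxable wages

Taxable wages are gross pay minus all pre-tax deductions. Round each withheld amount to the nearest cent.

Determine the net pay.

$3249.94

401(k) contribution: $5851.87 × 0.03 = $175.56
SIMPLE IRA contribution: $5851.87 × 0.05 = $292.59
Pre-tax total = $175.56 + $292.59 = $468.15
Taxable wages = $5851.87 − $468.15 = $5383.72
State withholding: $5383.72 × 0.059 = $317.64
Federal withholding: $5383.72 × 0.175 = $942.15
City income tax: $5383.72 × 0.0338 = $181.97
Social Security (OASDI): $5851.87 × 0.048 = $280.89
Medicare: $5851.87 × 0.013 = $76.07
Vision plan: $335.06
Total deductions = $175.56 + $292.59 + $317.64 + $942.15 + $181.97 + $280.89 + $76.07 + $335.06 = $2601.93
Net pay = $5851.87 − $2601.93 = $3249.94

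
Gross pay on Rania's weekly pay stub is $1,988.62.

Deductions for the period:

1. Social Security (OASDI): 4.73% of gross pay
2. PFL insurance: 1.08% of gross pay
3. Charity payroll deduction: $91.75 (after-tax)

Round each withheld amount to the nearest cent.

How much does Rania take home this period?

Social Security (OASDI): $1,988.62 × 0.0473 = $94.06
PFL insurance: $1,988.62 × 0.0108 = $21.48
Charity payroll deduction: $91.75
Total deductions = $94.06 + $21.48 + $91.75 = $207.29
Net pay = $1,988.62 − $207.29 = $1,781.33

$1,781.33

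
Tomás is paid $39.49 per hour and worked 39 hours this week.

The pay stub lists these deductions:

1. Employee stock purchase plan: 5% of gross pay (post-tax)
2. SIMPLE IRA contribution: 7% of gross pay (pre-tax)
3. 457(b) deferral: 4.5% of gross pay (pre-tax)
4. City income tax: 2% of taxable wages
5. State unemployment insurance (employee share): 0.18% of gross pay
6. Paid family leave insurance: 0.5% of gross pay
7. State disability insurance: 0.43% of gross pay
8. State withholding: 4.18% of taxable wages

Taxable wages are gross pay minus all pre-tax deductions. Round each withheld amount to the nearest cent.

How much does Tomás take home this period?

$1,184.67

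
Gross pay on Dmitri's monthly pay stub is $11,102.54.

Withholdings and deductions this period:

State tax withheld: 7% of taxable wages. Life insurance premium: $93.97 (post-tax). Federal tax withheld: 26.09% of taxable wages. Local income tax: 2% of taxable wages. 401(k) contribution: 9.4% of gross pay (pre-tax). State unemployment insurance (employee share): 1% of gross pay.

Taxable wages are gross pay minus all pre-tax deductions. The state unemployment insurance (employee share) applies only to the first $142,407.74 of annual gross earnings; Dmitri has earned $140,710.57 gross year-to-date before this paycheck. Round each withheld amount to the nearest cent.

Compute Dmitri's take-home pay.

$6,418.29

401(k) contribution: $11,102.54 × 0.094 = $1,043.64
Taxable wages = $11,102.54 − $1,043.64 = $10,058.90
State tax withheld: $10,058.90 × 0.07 = $704.12
Federal tax withheld: $10,058.90 × 0.2609 = $2,624.37
Local income tax: $10,058.90 × 0.02 = $201.18
State unemployment insurance (employee share): only $142,407.74 − $140,710.57 = $1,697.17 of this check is subject → $1,697.17 × 0.01 = $16.97
Life insurance premium: $93.97
Total deductions = $1,043.64 + $704.12 + $2,624.37 + $201.18 + $16.97 + $93.97 = $4,684.25
Net pay = $11,102.54 − $4,684.25 = $6,418.29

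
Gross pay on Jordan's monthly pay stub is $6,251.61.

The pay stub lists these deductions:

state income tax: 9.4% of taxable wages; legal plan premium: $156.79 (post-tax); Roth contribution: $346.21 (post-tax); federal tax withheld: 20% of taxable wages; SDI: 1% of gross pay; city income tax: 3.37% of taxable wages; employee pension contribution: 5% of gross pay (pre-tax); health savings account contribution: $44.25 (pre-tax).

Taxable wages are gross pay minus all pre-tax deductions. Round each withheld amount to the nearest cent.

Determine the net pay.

Employee pension contribution: $6,251.61 × 0.05 = $312.58
Health savings account contribution: $44.25
Pre-tax total = $312.58 + $44.25 = $356.83
Taxable wages = $6,251.61 − $356.83 = $5,894.78
State income tax: $5,894.78 × 0.094 = $554.11
City income tax: $5,894.78 × 0.0337 = $198.65
Federal tax withheld: $5,894.78 × 0.2 = $1,178.96
SDI: $6,251.61 × 0.01 = $62.52
Roth contribution: $346.21
Legal plan premium: $156.79
Total deductions = $312.58 + $44.25 + $554.11 + $198.65 + $1,178.96 + $62.52 + $346.21 + $156.79 = $2,854.07
Net pay = $6,251.61 − $2,854.07 = $3,397.54

$3,397.54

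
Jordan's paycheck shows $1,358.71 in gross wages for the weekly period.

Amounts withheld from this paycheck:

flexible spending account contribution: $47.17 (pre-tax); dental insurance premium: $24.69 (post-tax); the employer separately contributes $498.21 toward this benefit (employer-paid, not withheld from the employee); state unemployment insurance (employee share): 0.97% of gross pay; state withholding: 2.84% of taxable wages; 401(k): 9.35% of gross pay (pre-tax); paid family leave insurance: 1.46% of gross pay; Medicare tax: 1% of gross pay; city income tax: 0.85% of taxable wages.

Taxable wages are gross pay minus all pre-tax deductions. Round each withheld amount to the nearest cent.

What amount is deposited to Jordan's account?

401(k): $1,358.71 × 0.0935 = $127.04
Flexible spending account contribution: $47.17
Pre-tax total = $127.04 + $47.17 = $174.21
Taxable wages = $1,358.71 − $174.21 = $1,184.50
State withholding: $1,184.50 × 0.0284 = $33.64
City income tax: $1,184.50 × 0.0085 = $10.07
Paid family leave insurance: $1,358.71 × 0.0146 = $19.84
State unemployment insurance (employee share): $1,358.71 × 0.0097 = $13.18
Medicare tax: $1,358.71 × 0.01 = $13.59
Dental insurance premium: $24.69
(Employer's $498.21 toward dental insurance premium is not withheld from the employee.)
Total deductions = $127.04 + $47.17 + $33.64 + $10.07 + $19.84 + $13.18 + $13.59 + $24.69 = $289.22
Net pay = $1,358.71 − $289.22 = $1,069.49

$1,069.49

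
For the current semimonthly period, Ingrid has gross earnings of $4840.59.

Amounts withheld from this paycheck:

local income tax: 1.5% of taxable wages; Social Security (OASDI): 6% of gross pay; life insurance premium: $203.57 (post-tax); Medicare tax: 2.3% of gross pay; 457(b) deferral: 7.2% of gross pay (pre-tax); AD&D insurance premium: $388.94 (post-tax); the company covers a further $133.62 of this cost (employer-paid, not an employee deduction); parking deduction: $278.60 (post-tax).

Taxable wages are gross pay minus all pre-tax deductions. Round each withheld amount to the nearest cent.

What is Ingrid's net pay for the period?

$3151.81

457(b) deferral: $4840.59 × 0.072 = $348.52
Taxable wages = $4840.59 − $348.52 = $4492.07
Local income tax: $4492.07 × 0.015 = $67.38
Medicare tax: $4840.59 × 0.023 = $111.33
Social Security (OASDI): $4840.59 × 0.06 = $290.44
Parking deduction: $278.60
AD&D insurance premium: $388.94
Life insurance premium: $203.57
(Employer's $133.62 toward AD&D insurance premium is not withheld from the employee.)
Total deductions = $348.52 + $67.38 + $111.33 + $290.44 + $278.60 + $388.94 + $203.57 = $1688.78
Net pay = $4840.59 − $1688.78 = $3151.81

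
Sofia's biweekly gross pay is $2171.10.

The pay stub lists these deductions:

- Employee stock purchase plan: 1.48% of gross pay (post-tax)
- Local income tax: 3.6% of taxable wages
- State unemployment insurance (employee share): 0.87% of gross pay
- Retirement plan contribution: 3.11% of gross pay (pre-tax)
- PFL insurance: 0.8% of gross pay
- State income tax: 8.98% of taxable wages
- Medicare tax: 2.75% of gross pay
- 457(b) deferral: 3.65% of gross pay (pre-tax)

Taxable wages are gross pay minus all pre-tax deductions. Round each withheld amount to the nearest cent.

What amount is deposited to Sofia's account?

$1641.57

457(b) deferral: $2171.10 × 0.0365 = $79.25
Retirement plan contribution: $2171.10 × 0.0311 = $67.52
Pre-tax total = $79.25 + $67.52 = $146.77
Taxable wages = $2171.10 − $146.77 = $2024.33
Local income tax: $2024.33 × 0.036 = $72.88
State income tax: $2024.33 × 0.0898 = $181.78
State unemployment insurance (employee share): $2171.10 × 0.0087 = $18.89
PFL insurance: $2171.10 × 0.008 = $17.37
Medicare tax: $2171.10 × 0.0275 = $59.71
Employee stock purchase plan: $2171.10 × 0.0148 = $32.13
Total deductions = $79.25 + $67.52 + $72.88 + $181.78 + $18.89 + $17.37 + $59.71 + $32.13 = $529.53
Net pay = $2171.10 − $529.53 = $1641.57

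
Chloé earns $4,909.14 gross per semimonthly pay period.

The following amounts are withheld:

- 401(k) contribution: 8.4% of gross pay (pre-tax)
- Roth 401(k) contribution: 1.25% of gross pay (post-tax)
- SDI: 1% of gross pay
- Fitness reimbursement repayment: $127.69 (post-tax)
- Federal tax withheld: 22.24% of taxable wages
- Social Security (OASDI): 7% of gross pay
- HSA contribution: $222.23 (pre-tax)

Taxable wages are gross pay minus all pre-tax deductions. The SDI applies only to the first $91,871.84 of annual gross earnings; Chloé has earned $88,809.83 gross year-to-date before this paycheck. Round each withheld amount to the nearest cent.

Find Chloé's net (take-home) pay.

$2,760.57

401(k) contribution: $4,909.14 × 0.084 = $412.37
HSA contribution: $222.23
Pre-tax total = $412.37 + $222.23 = $634.60
Taxable wages = $4,909.14 − $634.60 = $4,274.54
Federal tax withheld: $4,274.54 × 0.2224 = $950.66
Social Security (OASDI): $4,909.14 × 0.07 = $343.64
SDI: only $91,871.84 − $88,809.83 = $3,062.01 of this check is subject → $3,062.01 × 0.01 = $30.62
Fitness reimbursement repayment: $127.69
Roth 401(k) contribution: $4,909.14 × 0.0125 = $61.36
Total deductions = $412.37 + $222.23 + $950.66 + $343.64 + $30.62 + $127.69 + $61.36 = $2,148.57
Net pay = $4,909.14 − $2,148.57 = $2,760.57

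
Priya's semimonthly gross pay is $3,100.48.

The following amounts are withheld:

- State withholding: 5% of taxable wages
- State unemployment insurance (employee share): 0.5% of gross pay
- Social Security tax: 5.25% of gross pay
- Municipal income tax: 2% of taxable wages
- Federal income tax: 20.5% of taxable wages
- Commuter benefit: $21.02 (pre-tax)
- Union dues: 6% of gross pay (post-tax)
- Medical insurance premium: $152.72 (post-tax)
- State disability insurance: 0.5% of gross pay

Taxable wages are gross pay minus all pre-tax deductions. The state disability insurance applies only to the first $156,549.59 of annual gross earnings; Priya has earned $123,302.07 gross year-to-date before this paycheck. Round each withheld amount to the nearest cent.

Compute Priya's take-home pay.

Commuter benefit: $21.02
Taxable wages = $3,100.48 − $21.02 = $3,079.46
Municipal income tax: $3,079.46 × 0.02 = $61.59
State withholding: $3,079.46 × 0.05 = $153.97
Federal income tax: $3,079.46 × 0.205 = $631.29
State unemployment insurance (employee share): $3,100.48 × 0.005 = $15.50
Social Security tax: $3,100.48 × 0.0525 = $162.78
State disability insurance: cap not yet reached, full $3,100.48 is subject → $3,100.48 × 0.005 = $15.50
Union dues: $3,100.48 × 0.06 = $186.03
Medical insurance premium: $152.72
Total deductions = $21.02 + $61.59 + $153.97 + $631.29 + $15.50 + $162.78 + $15.50 + $186.03 + $152.72 = $1,400.40
Net pay = $3,100.48 − $1,400.40 = $1,700.08

$1,700.08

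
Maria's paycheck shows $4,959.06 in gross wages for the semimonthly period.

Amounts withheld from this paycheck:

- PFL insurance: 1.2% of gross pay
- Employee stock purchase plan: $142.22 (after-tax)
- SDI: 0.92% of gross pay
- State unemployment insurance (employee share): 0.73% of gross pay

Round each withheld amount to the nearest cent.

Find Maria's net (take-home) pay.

$4,675.51

State unemployment insurance (employee share): $4,959.06 × 0.0073 = $36.20
PFL insurance: $4,959.06 × 0.012 = $59.51
SDI: $4,959.06 × 0.0092 = $45.62
Employee stock purchase plan: $142.22
Total deductions = $36.20 + $59.51 + $45.62 + $142.22 = $283.55
Net pay = $4,959.06 − $283.55 = $4,675.51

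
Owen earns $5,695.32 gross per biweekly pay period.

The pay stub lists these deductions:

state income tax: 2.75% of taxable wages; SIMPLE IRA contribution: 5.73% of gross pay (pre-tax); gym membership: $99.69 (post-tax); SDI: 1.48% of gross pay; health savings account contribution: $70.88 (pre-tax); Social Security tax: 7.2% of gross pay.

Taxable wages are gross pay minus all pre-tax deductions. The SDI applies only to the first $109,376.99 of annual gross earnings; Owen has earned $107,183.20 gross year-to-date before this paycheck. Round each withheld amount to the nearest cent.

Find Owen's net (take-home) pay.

$4,610.18

SIMPLE IRA contribution: $5,695.32 × 0.0573 = $326.34
Health savings account contribution: $70.88
Pre-tax total = $326.34 + $70.88 = $397.22
Taxable wages = $5,695.32 − $397.22 = $5,298.10
State income tax: $5,298.10 × 0.0275 = $145.70
Social Security tax: $5,695.32 × 0.072 = $410.06
SDI: only $109,376.99 − $107,183.20 = $2,193.79 of this check is subject → $2,193.79 × 0.0148 = $32.47
Gym membership: $99.69
Total deductions = $326.34 + $70.88 + $145.70 + $410.06 + $32.47 + $99.69 = $1,085.14
Net pay = $5,695.32 − $1,085.14 = $4,610.18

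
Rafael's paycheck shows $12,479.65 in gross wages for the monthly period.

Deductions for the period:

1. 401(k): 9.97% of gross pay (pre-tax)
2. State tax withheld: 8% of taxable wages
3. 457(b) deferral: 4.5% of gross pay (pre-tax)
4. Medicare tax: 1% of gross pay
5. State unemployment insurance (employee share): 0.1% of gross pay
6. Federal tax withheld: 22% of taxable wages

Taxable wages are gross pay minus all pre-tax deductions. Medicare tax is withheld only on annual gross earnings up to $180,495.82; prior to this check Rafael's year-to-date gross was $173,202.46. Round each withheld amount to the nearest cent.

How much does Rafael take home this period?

401(k): $12,479.65 × 0.0997 = $1,244.22
457(b) deferral: $12,479.65 × 0.045 = $561.58
Pre-tax total = $1,244.22 + $561.58 = $1,805.80
Taxable wages = $12,479.65 − $1,805.80 = $10,673.85
State tax withheld: $10,673.85 × 0.08 = $853.91
Federal tax withheld: $10,673.85 × 0.22 = $2,348.25
State unemployment insurance (employee share): $12,479.65 × 0.001 = $12.48
Medicare tax: only $180,495.82 − $173,202.46 = $7,293.36 of this check is subject → $7,293.36 × 0.01 = $72.93
Total deductions = $1,244.22 + $561.58 + $853.91 + $2,348.25 + $12.48 + $72.93 = $5,093.37
Net pay = $12,479.65 − $5,093.37 = $7,386.28

$7,386.28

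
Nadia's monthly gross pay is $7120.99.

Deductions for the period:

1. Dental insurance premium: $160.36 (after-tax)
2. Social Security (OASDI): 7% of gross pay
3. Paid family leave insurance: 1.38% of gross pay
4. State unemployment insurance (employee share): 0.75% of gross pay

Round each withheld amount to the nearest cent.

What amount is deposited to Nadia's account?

State unemployment insurance (employee share): $7120.99 × 0.0075 = $53.41
Social Security (OASDI): $7120.99 × 0.07 = $498.47
Paid family leave insurance: $7120.99 × 0.0138 = $98.27
Dental insurance premium: $160.36
Total deductions = $53.41 + $498.47 + $98.27 + $160.36 = $810.51
Net pay = $7120.99 − $810.51 = $6310.48

$6310.48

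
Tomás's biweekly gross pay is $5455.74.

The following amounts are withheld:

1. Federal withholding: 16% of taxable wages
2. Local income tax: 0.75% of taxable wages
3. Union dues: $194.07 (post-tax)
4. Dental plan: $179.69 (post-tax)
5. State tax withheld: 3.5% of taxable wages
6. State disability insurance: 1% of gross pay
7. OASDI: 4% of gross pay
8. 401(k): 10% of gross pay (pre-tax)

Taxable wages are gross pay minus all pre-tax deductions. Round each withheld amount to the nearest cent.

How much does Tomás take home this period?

401(k): $5455.74 × 0.1 = $545.57
Taxable wages = $5455.74 − $545.57 = $4910.17
Local income tax: $4910.17 × 0.0075 = $36.83
Federal withholding: $4910.17 × 0.16 = $785.63
State tax withheld: $4910.17 × 0.035 = $171.86
State disability insurance: $5455.74 × 0.01 = $54.56
OASDI: $5455.74 × 0.04 = $218.23
Union dues: $194.07
Dental plan: $179.69
Total deductions = $545.57 + $36.83 + $785.63 + $171.86 + $54.56 + $218.23 + $194.07 + $179.69 = $2186.44
Net pay = $5455.74 − $2186.44 = $3269.30

$3269.30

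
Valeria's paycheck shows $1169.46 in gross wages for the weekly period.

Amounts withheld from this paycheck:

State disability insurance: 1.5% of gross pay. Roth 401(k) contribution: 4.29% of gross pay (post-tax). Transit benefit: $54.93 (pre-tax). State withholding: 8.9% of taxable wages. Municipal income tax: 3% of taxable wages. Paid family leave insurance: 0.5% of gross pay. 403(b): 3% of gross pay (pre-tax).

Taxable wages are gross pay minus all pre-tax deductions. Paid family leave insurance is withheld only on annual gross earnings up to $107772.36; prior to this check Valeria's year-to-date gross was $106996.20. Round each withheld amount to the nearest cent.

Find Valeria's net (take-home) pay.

403(b): $1169.46 × 0.03 = $35.08
Transit benefit: $54.93
Pre-tax total = $35.08 + $54.93 = $90.01
Taxable wages = $1169.46 − $90.01 = $1079.45
State withholding: $1079.45 × 0.089 = $96.07
Municipal income tax: $1079.45 × 0.03 = $32.38
Paid family leave insurance: only $107772.36 − $106996.20 = $776.16 of this check is subject → $776.16 × 0.005 = $3.88
State disability insurance: $1169.46 × 0.015 = $17.54
Roth 401(k) contribution: $1169.46 × 0.0429 = $50.17
Total deductions = $35.08 + $54.93 + $96.07 + $32.38 + $3.88 + $17.54 + $50.17 = $290.05
Net pay = $1169.46 − $290.05 = $879.41

$879.41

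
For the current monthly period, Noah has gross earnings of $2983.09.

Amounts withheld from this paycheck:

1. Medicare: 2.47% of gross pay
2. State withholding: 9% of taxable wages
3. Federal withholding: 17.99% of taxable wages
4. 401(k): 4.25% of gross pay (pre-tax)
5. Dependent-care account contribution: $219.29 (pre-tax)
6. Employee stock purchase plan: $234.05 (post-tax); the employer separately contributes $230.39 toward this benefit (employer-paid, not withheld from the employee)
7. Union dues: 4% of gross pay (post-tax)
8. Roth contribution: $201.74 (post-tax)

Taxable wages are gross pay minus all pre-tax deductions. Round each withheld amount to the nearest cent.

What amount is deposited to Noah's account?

$1296.50

Dependent-care account contribution: $219.29
401(k): $2983.09 × 0.0425 = $126.78
Pre-tax total = $219.29 + $126.78 = $346.07
Taxable wages = $2983.09 − $346.07 = $2637.02
Federal withholding: $2637.02 × 0.1799 = $474.40
State withholding: $2637.02 × 0.09 = $237.33
Medicare: $2983.09 × 0.0247 = $73.68
Roth contribution: $201.74
Employee stock purchase plan: $234.05
Union dues: $2983.09 × 0.04 = $119.32
(Employer's $230.39 toward employee stock purchase plan is not withheld from the employee.)
Total deductions = $219.29 + $126.78 + $474.40 + $237.33 + $73.68 + $201.74 + $234.05 + $119.32 = $1686.59
Net pay = $2983.09 − $1686.59 = $1296.50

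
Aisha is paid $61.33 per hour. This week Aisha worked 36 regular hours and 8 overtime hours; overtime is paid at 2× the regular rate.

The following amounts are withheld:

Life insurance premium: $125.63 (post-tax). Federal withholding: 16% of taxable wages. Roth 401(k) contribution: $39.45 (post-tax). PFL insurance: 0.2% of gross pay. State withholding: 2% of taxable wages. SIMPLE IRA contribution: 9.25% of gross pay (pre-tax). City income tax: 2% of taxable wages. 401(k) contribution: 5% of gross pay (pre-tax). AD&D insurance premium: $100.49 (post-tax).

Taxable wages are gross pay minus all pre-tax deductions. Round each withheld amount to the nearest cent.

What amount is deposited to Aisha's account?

Regular pay: 36 × $61.33 = $2,207.88
Overtime pay: 8 × $61.33 × 2 = $981.28
Gross pay = $2,207.88 + $981.28 = $3,189.16
401(k) contribution: $3,189.16 × 0.05 = $159.46
SIMPLE IRA contribution: $3,189.16 × 0.0925 = $295.00
Pre-tax total = $159.46 + $295.00 = $454.46
Taxable wages = $3,189.16 − $454.46 = $2,734.70
City income tax: $2,734.70 × 0.02 = $54.69
State withholding: $2,734.70 × 0.02 = $54.69
Federal withholding: $2,734.70 × 0.16 = $437.55
PFL insurance: $3,189.16 × 0.002 = $6.38
Life insurance premium: $125.63
AD&D insurance premium: $100.49
Roth 401(k) contribution: $39.45
Total deductions = $159.46 + $295.00 + $54.69 + $54.69 + $437.55 + $6.38 + $125.63 + $100.49 + $39.45 = $1,273.34
Net pay = $3,189.16 − $1,273.34 = $1,915.82

$1,915.82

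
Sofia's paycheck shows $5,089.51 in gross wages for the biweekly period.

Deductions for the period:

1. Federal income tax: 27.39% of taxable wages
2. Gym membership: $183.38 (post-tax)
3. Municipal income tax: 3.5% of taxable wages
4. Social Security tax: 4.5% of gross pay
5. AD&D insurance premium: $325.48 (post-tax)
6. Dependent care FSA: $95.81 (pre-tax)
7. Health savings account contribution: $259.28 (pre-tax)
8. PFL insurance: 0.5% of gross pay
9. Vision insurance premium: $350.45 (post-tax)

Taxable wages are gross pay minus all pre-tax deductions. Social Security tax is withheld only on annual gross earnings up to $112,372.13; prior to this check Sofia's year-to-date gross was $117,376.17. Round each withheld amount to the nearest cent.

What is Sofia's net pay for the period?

$2,387.20

Dependent care FSA: $95.81
Health savings account contribution: $259.28
Pre-tax total = $95.81 + $259.28 = $355.09
Taxable wages = $5,089.51 − $355.09 = $4,734.42
Municipal income tax: $4,734.42 × 0.035 = $165.70
Federal income tax: $4,734.42 × 0.2739 = $1,296.76
PFL insurance: $5,089.51 × 0.005 = $25.45
Social Security tax: annual cap $112,372.13 already reached (YTD $117,376.17), so $0.00
Gym membership: $183.38
AD&D insurance premium: $325.48
Vision insurance premium: $350.45
Total deductions = $95.81 + $259.28 + $165.70 + $1,296.76 + $25.45 + $0.00 + $183.38 + $325.48 + $350.45 = $2,702.31
Net pay = $5,089.51 − $2,702.31 = $2,387.20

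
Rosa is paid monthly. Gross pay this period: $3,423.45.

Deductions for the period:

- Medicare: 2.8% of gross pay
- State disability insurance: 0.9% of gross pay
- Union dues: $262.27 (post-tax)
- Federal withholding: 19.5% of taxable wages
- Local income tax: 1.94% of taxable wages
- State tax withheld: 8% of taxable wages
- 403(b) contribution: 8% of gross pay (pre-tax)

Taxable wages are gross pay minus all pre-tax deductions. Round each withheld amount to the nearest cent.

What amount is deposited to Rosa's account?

$1,833.39

403(b) contribution: $3,423.45 × 0.08 = $273.88
Taxable wages = $3,423.45 − $273.88 = $3,149.57
Local income tax: $3,149.57 × 0.0194 = $61.10
State tax withheld: $3,149.57 × 0.08 = $251.97
Federal withholding: $3,149.57 × 0.195 = $614.17
State disability insurance: $3,423.45 × 0.009 = $30.81
Medicare: $3,423.45 × 0.028 = $95.86
Union dues: $262.27
Total deductions = $273.88 + $61.10 + $251.97 + $614.17 + $30.81 + $95.86 + $262.27 = $1,590.06
Net pay = $3,423.45 − $1,590.06 = $1,833.39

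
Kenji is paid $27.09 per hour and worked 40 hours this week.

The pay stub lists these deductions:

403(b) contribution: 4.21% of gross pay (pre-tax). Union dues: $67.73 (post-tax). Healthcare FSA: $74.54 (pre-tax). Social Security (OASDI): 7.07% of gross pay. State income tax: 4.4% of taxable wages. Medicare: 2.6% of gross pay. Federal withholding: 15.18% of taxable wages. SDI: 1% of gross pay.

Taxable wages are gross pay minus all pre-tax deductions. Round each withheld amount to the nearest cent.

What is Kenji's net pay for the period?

Gross pay: 40 × $27.09 = $1,083.60
403(b) contribution: $1,083.60 × 0.0421 = $45.62
Healthcare FSA: $74.54
Pre-tax total = $45.62 + $74.54 = $120.16
Taxable wages = $1,083.60 − $120.16 = $963.44
State income tax: $963.44 × 0.044 = $42.39
Federal withholding: $963.44 × 0.1518 = $146.25
Social Security (OASDI): $1,083.60 × 0.0707 = $76.61
SDI: $1,083.60 × 0.01 = $10.84
Medicare: $1,083.60 × 0.026 = $28.17
Union dues: $67.73
Total deductions = $45.62 + $74.54 + $42.39 + $146.25 + $76.61 + $10.84 + $28.17 + $67.73 = $492.15
Net pay = $1,083.60 − $492.15 = $591.45

$591.45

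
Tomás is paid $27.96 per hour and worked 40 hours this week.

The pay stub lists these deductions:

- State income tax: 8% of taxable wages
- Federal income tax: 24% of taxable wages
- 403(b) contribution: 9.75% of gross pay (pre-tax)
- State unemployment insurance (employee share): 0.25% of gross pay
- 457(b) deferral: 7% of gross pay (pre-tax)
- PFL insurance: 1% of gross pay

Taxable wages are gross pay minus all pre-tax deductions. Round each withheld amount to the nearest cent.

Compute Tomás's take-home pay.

Gross pay: 40 × $27.96 = $1118.40
457(b) deferral: $1118.40 × 0.07 = $78.29
403(b) contribution: $1118.40 × 0.0975 = $109.04
Pre-tax total = $78.29 + $109.04 = $187.33
Taxable wages = $1118.40 − $187.33 = $931.07
State income tax: $931.07 × 0.08 = $74.49
Federal income tax: $931.07 × 0.24 = $223.46
PFL insurance: $1118.40 × 0.01 = $11.18
State unemployment insurance (employee share): $1118.40 × 0.0025 = $2.80
Total deductions = $78.29 + $109.04 + $74.49 + $223.46 + $11.18 + $2.80 = $499.26
Net pay = $1118.40 − $499.26 = $619.14

$619.14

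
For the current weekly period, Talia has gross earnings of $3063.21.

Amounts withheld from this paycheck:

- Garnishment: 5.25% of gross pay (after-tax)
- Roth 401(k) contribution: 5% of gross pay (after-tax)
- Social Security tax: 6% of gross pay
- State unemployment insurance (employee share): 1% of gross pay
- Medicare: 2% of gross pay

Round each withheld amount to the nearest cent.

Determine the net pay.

$2473.55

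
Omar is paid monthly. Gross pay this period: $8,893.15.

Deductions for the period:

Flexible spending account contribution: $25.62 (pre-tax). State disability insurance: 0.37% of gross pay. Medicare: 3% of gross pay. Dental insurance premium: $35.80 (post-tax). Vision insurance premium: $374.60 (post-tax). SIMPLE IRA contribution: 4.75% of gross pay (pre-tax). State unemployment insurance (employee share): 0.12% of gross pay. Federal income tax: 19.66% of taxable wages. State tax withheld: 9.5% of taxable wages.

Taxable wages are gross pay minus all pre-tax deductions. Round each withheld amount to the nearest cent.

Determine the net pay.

$5,261.75

SIMPLE IRA contribution: $8,893.15 × 0.0475 = $422.42
Flexible spending account contribution: $25.62
Pre-tax total = $422.42 + $25.62 = $448.04
Taxable wages = $8,893.15 − $448.04 = $8,445.11
Federal income tax: $8,445.11 × 0.1966 = $1,660.31
State tax withheld: $8,445.11 × 0.095 = $802.29
Medicare: $8,893.15 × 0.03 = $266.79
State unemployment insurance (employee share): $8,893.15 × 0.0012 = $10.67
State disability insurance: $8,893.15 × 0.0037 = $32.90
Dental insurance premium: $35.80
Vision insurance premium: $374.60
Total deductions = $422.42 + $25.62 + $1,660.31 + $802.29 + $266.79 + $10.67 + $32.90 + $35.80 + $374.60 = $3,631.40
Net pay = $8,893.15 − $3,631.40 = $5,261.75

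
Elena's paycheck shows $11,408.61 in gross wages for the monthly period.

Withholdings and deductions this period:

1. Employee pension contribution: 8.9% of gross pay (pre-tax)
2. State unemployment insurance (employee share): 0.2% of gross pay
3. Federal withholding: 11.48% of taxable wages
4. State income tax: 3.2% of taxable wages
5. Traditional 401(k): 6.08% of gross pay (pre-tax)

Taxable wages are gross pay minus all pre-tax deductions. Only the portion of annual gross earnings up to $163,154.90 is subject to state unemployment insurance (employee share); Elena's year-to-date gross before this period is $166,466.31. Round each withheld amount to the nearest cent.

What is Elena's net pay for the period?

Employee pension contribution: $11,408.61 × 0.089 = $1,015.37
Traditional 401(k): $11,408.61 × 0.0608 = $693.64
Pre-tax total = $1,015.37 + $693.64 = $1,709.01
Taxable wages = $11,408.61 − $1,709.01 = $9,699.60
State income tax: $9,699.60 × 0.032 = $310.39
Federal withholding: $9,699.60 × 0.1148 = $1,113.51
State unemployment insurance (employee share): annual cap $163,154.90 already reached (YTD $166,466.31), so $0.00
Total deductions = $1,015.37 + $693.64 + $310.39 + $1,113.51 + $0.00 = $3,132.91
Net pay = $11,408.61 − $3,132.91 = $8,275.70

$8,275.70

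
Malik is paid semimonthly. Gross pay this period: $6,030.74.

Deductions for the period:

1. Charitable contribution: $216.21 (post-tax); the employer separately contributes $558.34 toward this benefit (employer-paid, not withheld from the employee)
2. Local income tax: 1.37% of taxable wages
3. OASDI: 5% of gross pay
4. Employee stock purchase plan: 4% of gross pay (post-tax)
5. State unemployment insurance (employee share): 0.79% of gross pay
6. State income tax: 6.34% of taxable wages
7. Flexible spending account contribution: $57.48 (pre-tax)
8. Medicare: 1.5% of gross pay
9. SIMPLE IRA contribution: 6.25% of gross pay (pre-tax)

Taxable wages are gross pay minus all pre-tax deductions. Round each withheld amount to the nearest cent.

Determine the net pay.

$4,267.78

SIMPLE IRA contribution: $6,030.74 × 0.0625 = $376.92
Flexible spending account contribution: $57.48
Pre-tax total = $376.92 + $57.48 = $434.40
Taxable wages = $6,030.74 − $434.40 = $5,596.34
Local income tax: $5,596.34 × 0.0137 = $76.67
State income tax: $5,596.34 × 0.0634 = $354.81
Medicare: $6,030.74 × 0.015 = $90.46
State unemployment insurance (employee share): $6,030.74 × 0.0079 = $47.64
OASDI: $6,030.74 × 0.05 = $301.54
Employee stock purchase plan: $6,030.74 × 0.04 = $241.23
Charitable contribution: $216.21
(Employer's $558.34 toward charitable contribution is not withheld from the employee.)
Total deductions = $376.92 + $57.48 + $76.67 + $354.81 + $90.46 + $47.64 + $301.54 + $241.23 + $216.21 = $1,762.96
Net pay = $6,030.74 − $1,762.96 = $4,267.78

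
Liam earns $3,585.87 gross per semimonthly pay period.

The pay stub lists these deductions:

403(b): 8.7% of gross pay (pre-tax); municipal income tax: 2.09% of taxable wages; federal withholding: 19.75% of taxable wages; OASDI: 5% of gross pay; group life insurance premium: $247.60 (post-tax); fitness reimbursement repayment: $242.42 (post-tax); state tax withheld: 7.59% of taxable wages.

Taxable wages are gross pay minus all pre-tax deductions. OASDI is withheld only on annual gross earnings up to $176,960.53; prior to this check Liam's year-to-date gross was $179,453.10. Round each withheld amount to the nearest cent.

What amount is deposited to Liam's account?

$1,820.37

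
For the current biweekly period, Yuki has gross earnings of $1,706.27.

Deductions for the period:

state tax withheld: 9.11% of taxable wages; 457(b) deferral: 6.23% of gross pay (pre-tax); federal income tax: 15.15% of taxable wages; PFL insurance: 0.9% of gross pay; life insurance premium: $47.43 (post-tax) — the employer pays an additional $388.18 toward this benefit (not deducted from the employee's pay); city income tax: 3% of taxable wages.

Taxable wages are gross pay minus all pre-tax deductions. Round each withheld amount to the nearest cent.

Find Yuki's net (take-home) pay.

$1,101.02

457(b) deferral: $1,706.27 × 0.0623 = $106.30
Taxable wages = $1,706.27 − $106.30 = $1,599.97
City income tax: $1,599.97 × 0.03 = $48.00
State tax withheld: $1,599.97 × 0.0911 = $145.76
Federal income tax: $1,599.97 × 0.1515 = $242.40
PFL insurance: $1,706.27 × 0.009 = $15.36
Life insurance premium: $47.43
(Employer's $388.18 toward life insurance premium is not withheld from the employee.)
Total deductions = $106.30 + $48.00 + $145.76 + $242.40 + $15.36 + $47.43 = $605.25
Net pay = $1,706.27 − $605.25 = $1,101.02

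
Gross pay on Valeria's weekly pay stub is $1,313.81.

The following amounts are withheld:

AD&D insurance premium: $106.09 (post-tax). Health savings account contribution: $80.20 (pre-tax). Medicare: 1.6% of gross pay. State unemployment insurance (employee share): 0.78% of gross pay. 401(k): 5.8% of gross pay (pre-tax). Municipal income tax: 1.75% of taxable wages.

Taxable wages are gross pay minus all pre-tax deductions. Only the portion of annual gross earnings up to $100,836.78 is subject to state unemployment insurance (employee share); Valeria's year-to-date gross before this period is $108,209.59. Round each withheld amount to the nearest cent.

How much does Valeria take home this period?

$1,010.05

Health savings account contribution: $80.20
401(k): $1,313.81 × 0.058 = $76.20
Pre-tax total = $80.20 + $76.20 = $156.40
Taxable wages = $1,313.81 − $156.40 = $1,157.41
Municipal income tax: $1,157.41 × 0.0175 = $20.25
State unemployment insurance (employee share): annual cap $100,836.78 already reached (YTD $108,209.59), so $0.00
Medicare: $1,313.81 × 0.016 = $21.02
AD&D insurance premium: $106.09
Total deductions = $80.20 + $76.20 + $20.25 + $0.00 + $21.02 + $106.09 = $303.76
Net pay = $1,313.81 − $303.76 = $1,010.05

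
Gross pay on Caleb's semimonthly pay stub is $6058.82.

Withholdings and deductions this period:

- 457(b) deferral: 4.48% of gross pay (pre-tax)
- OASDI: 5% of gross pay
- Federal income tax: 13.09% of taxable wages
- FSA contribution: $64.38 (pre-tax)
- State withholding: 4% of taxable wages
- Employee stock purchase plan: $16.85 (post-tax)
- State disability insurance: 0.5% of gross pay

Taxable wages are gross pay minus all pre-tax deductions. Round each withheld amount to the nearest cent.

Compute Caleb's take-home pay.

FSA contribution: $64.38
457(b) deferral: $6058.82 × 0.0448 = $271.44
Pre-tax total = $64.38 + $271.44 = $335.82
Taxable wages = $6058.82 − $335.82 = $5723.00
State withholding: $5723.00 × 0.04 = $228.92
Federal income tax: $5723.00 × 0.1309 = $749.14
State disability insurance: $6058.82 × 0.005 = $30.29
OASDI: $6058.82 × 0.05 = $302.94
Employee stock purchase plan: $16.85
Total deductions = $64.38 + $271.44 + $228.92 + $749.14 + $30.29 + $302.94 + $16.85 = $1663.96
Net pay = $6058.82 − $1663.96 = $4394.86

$4394.86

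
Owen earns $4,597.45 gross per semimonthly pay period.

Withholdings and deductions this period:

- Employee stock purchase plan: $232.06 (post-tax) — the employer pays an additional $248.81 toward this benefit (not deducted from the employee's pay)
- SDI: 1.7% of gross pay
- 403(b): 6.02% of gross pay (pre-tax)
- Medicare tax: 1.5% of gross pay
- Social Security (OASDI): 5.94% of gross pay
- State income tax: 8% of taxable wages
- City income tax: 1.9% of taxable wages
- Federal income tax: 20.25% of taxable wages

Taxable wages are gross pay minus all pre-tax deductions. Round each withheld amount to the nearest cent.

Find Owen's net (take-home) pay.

403(b): $4,597.45 × 0.0602 = $276.77
Taxable wages = $4,597.45 − $276.77 = $4,320.68
State income tax: $4,320.68 × 0.08 = $345.65
City income tax: $4,320.68 × 0.019 = $82.09
Federal income tax: $4,320.68 × 0.2025 = $874.94
Medicare tax: $4,597.45 × 0.015 = $68.96
Social Security (OASDI): $4,597.45 × 0.0594 = $273.09
SDI: $4,597.45 × 0.017 = $78.16
Employee stock purchase plan: $232.06
(Employer's $248.81 toward employee stock purchase plan is not withheld from the employee.)
Total deductions = $276.77 + $345.65 + $82.09 + $874.94 + $68.96 + $273.09 + $78.16 + $232.06 = $2,231.72
Net pay = $4,597.45 − $2,231.72 = $2,365.73

$2,365.73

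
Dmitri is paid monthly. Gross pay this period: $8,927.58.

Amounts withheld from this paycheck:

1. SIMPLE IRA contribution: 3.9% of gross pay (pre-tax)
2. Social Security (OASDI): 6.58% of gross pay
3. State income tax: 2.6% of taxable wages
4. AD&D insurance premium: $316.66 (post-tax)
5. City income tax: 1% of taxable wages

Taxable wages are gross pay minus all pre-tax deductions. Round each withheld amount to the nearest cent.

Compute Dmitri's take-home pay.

$7,366.46

SIMPLE IRA contribution: $8,927.58 × 0.039 = $348.18
Taxable wages = $8,927.58 − $348.18 = $8,579.40
State income tax: $8,579.40 × 0.026 = $223.06
City income tax: $8,579.40 × 0.01 = $85.79
Social Security (OASDI): $8,927.58 × 0.0658 = $587.43
AD&D insurance premium: $316.66
Total deductions = $348.18 + $223.06 + $85.79 + $587.43 + $316.66 = $1,561.12
Net pay = $8,927.58 − $1,561.12 = $7,366.46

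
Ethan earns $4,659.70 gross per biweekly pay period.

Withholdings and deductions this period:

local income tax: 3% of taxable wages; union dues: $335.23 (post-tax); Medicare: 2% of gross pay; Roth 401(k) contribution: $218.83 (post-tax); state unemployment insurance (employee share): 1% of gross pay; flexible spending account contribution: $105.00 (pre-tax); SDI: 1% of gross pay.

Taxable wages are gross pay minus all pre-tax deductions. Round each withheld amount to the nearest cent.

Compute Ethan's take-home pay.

Flexible spending account contribution: $105.00
Taxable wages = $4,659.70 − $105.00 = $4,554.70
Local income tax: $4,554.70 × 0.03 = $136.64
SDI: $4,659.70 × 0.01 = $46.60
State unemployment insurance (employee share): $4,659.70 × 0.01 = $46.60
Medicare: $4,659.70 × 0.02 = $93.19
Union dues: $335.23
Roth 401(k) contribution: $218.83
Total deductions = $105.00 + $136.64 + $46.60 + $46.60 + $93.19 + $335.23 + $218.83 = $982.09
Net pay = $4,659.70 − $982.09 = $3,677.61

$3,677.61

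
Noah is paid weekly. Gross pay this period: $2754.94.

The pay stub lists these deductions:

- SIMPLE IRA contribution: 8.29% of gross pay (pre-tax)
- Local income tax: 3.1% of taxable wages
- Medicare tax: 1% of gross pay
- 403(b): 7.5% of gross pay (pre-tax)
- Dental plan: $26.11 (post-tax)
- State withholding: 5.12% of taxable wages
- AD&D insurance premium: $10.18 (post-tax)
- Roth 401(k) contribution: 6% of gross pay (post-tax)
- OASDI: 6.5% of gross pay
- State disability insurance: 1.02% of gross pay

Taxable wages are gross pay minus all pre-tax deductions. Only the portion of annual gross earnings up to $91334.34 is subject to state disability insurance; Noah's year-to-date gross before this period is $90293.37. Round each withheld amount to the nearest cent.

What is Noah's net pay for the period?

$1710.41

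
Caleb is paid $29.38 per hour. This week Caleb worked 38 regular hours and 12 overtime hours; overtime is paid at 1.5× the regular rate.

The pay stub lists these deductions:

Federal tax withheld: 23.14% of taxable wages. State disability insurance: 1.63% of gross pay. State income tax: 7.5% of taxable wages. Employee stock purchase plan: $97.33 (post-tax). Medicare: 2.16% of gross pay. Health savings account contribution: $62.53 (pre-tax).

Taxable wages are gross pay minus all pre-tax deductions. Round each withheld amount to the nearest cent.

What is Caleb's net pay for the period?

Regular pay: 38 × $29.38 = $1,116.44
Overtime pay: 12 × $29.38 × 1.5 = $528.84
Gross pay = $1,116.44 + $528.84 = $1,645.28
Health savings account contribution: $62.53
Taxable wages = $1,645.28 − $62.53 = $1,582.75
State income tax: $1,582.75 × 0.075 = $118.71
Federal tax withheld: $1,582.75 × 0.2314 = $366.25
State disability insurance: $1,645.28 × 0.0163 = $26.82
Medicare: $1,645.28 × 0.0216 = $35.54
Employee stock purchase plan: $97.33
Total deductions = $62.53 + $118.71 + $366.25 + $26.82 + $35.54 + $97.33 = $707.18
Net pay = $1,645.28 − $707.18 = $938.10

$938.10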